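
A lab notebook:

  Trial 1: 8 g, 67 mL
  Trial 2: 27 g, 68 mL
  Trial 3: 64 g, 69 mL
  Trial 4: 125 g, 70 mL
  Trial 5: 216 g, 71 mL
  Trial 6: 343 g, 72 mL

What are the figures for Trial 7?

512 g, 73 mL

G: 8, 27, 64, 125, 216, 343 → 512 (perfect cubes: 2³, 3³, 4³, …).
ML: +1 each step, so 67, 68, 69, 70, 71, 72 → 73.
Putting it together: 512 g, 73 mL.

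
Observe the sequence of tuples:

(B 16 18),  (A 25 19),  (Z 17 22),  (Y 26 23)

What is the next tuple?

(X 18 26)

Letter: letters move back 1 place in the alphabet, wrapping A→Z; B, A, Z, Y → X.
Second part goes 16, 25, 17, 26 → 18 (alternating steps +9, −8, +9, −8, …).
Third part goes 18, 19, 22, 23 → 26 (alternating steps +1, +3, +1, +3, …).
Putting it together: (X 18 26).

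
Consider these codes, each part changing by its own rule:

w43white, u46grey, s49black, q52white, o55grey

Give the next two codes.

m58black then k61white

Letter: letters move back 2 places in the alphabet, so w, u, s, q, o → m → k.
Second component goes 43, 46, 49, 52, 55 → 58 → 61 (+3 each step).
Shade: repeats white → grey → black; white, grey, black, white, grey → black → white.
Putting the parts together: m58black and then k61white.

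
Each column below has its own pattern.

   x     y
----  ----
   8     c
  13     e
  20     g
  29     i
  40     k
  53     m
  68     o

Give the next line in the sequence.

Column x: differences are 5, 7, 9, … (increasing by 2 each time), so 8, 13, 20, 29, 40, 53, 68 → 85.
Column y — letters move forward 2 places in the alphabet: c, e, g, i, k, m, o → q.
Combining the parts gives 85  q.

85  q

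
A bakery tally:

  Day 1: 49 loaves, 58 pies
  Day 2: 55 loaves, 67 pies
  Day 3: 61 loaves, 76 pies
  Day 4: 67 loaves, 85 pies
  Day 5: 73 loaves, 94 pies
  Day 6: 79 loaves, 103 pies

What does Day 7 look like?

85 loaves, 112 pies

For the loaves, +6 each step: 49, 55, 61, 67, 73, 79 → 85.
Pies — +9 each step: 58, 67, 76, 85, 94, 103 → 112.
Combining the parts gives 85 loaves, 112 pies.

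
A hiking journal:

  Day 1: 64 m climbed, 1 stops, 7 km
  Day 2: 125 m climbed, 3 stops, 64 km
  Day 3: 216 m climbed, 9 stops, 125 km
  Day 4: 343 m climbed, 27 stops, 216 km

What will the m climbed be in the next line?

512

M climbed: perfect cubes: 4³, 5³, 6³, …; 64, 125, 216, 343 → 512.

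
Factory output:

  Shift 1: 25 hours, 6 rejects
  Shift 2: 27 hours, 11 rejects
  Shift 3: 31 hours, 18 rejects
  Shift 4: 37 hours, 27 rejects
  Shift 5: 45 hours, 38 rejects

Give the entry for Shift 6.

55 hours, 51 rejects

For the hours, differences are 2, 4, 6, … (increasing by 2 each time): 25, 27, 31, 37, 45 → 55.
Rejects: 6, 11, 18, 27, 38 → 51 (differences are 5, 7, 9, … (increasing by 2 each time)).
Putting it together: 55 hours, 51 rejects.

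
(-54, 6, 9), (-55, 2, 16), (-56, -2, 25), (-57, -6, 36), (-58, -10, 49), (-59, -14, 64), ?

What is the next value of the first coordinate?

-60

First coordinate: −1 each step; -54, -55, -56, -57, -58, -59 → -60.
Second coordinate: −4 each step, so 6, 2, -2, -6, -10, -14 → -18.
Third coordinate goes 9, 16, 25, 36, 49, 64 → 81 (perfect squares: 3², 4², 5², …).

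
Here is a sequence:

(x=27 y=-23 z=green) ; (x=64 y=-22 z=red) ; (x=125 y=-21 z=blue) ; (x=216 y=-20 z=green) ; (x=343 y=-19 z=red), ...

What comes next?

(x=512 y=-18 z=blue)

For the x, perfect cubes: 3³, 4³, 5³, …: 27, 64, 125, 216, 343 → 512.
Y: +1 each step, so -23, -22, -21, -20, -19 → -18.
For the z, repeats green → red → blue: green, red, blue, green, red → blue.
So the next term is (x=512 y=-18 z=blue).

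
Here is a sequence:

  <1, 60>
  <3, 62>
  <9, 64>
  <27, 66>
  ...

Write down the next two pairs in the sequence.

For the first slot, ×3 each step: 1, 3, 9, 27 → 81 → 243.
Second slot — +2 each step: 60, 62, 64, 66 → 68 → 70.
So the next two pairs are <81, 68> and <243, 70>.

<81, 68>, <243, 70>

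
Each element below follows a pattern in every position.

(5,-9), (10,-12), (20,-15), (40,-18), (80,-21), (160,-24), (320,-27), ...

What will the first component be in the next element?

First component — ×2 each step: 5, 10, 20, 40, 80, 160, 320 → 640.

640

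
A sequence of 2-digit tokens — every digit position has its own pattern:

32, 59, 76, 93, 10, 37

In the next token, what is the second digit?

Second digit: −3 each step, mod 10, so 2, 9, 6, 3, 0, 7 → 4.

4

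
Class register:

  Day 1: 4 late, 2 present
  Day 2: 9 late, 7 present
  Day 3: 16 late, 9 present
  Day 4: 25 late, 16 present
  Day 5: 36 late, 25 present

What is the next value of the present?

Present: each term is the sum of the two before it; 2, 7, 9, 16, 25 → 41.

41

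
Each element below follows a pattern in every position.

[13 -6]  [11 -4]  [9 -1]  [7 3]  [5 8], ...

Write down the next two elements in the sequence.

[3 14], [1 21]

First coordinate goes 13, 11, 9, 7, 5 → 3 → 1 (−2 each step).
Second coordinate — differences are 2, 3, 4, … (increasing by 1 each time): -6, -4, -1, 3, 8 → 14 → 21.
Putting the parts together: [3 14] and then [1 21].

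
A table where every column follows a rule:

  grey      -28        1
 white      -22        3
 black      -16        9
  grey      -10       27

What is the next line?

Shade — repeats grey → white → black: grey, white, black, grey → white.
Second component: +6 each step, so -28, -22, -16, -10 → -4.
Third component — ×3 each step: 1, 3, 9, 27 → 81.
So the next line is white  -4  81.

white  -4  81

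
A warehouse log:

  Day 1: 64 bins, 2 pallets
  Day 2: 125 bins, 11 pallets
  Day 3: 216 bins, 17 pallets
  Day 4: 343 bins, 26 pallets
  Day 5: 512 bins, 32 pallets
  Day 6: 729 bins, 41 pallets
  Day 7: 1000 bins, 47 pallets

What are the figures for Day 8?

Bins — perfect cubes: 4³, 5³, 6³, …: 64, 125, 216, 343, 512, 729, 1000 → 1331.
For the pallets, alternating steps +9, +6, +9, +6, …: 2, 11, 17, 26, 32, 41, 47 → 56.
Combining the parts gives 1331 bins, 56 pallets.

1331 bins, 56 pallets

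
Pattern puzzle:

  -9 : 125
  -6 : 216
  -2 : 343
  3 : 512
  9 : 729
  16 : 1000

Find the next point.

24 : 1331

First coordinate: differences are 3, 4, 5, … (increasing by 1 each time); -9, -6, -2, 3, 9, 16 → 24.
For the second coordinate, perfect cubes: 5³, 6³, 7³, …: 125, 216, 343, 512, 729, 1000 → 1331.
Combining the parts gives 24 : 1331.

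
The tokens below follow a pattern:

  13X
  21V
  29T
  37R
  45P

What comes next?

53N

First component goes 13, 21, 29, 37, 45 → 53 (+8 each step).
Letter: X, V, T, R, P → N (letters move back 2 places in the alphabet).
Combining the parts gives 53N.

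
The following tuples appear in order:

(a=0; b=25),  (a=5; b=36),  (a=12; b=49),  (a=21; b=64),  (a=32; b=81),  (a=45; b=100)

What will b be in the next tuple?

121

For the a, differences are 5, 7, 9, … (increasing by 2 each time): 0, 5, 12, 21, 32, 45 → 60.
B — perfect squares: 5², 6², 7², …: 25, 36, 49, 64, 81, 100 → 121.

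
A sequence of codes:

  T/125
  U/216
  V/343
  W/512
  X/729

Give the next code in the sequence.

Y/1000

Letter — letters move forward 1 place in the alphabet: T, U, V, W, X → Y.
Second component — perfect cubes: 5³, 6³, 7³, …: 125, 216, 343, 512, 729 → 1000.
Combining the parts gives Y/1000.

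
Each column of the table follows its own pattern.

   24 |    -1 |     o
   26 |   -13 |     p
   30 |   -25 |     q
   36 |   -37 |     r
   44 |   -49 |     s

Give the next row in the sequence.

54  -61  t

For the first component, differences are 2, 4, 6, … (increasing by 2 each time): 24, 26, 30, 36, 44 → 54.
Second component: −12 each step, so -1, -13, -25, -37, -49 → -61.
Letter — letters move forward 1 place in the alphabet: o, p, q, r, s → t.
So the next row is 54  -61  t.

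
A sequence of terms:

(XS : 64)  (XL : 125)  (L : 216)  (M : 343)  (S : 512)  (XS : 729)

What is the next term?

Size: XS, XL, L, M, S, XS → XL (repeats XS → XL → L → M → S).
Second coordinate: 64, 125, 216, 343, 512, 729 → 1000 (perfect cubes: 4³, 5³, 6³, …).
Combining the parts gives (XL : 1000).

(XL : 1000)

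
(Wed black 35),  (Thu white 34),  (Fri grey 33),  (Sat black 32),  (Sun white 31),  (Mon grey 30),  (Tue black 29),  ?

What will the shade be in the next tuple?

white

For the day, runs through the weekdays Mon→Sun: Wed, Thu, Fri, Sat, Sun, Mon, Tue → Wed.
For the shade, repeats black → white → grey: black, white, grey, black, white, grey, black → white.
Third component: −1 each step, so 35, 34, 33, 32, 31, 30, 29 → 28.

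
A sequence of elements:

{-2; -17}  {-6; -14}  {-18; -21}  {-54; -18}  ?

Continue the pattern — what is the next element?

First coordinate: ×3 each step; -2, -6, -18, -54 → -162.
Second coordinate: alternating steps +3, −7, +3, −7, …, so -17, -14, -21, -18 → -25.
So the next element is {-162; -25}.

{-162; -25}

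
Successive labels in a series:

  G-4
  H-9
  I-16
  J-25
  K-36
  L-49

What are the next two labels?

Letter: G, H, I, J, K, L → M → N (letters move forward 1 place in the alphabet).
Second component: 4, 9, 16, 25, 36, 49 → 64 → 81 (perfect squares: 2², 3², 4², …).
Putting the parts together: M-64 and then N-81.

M-64, N-81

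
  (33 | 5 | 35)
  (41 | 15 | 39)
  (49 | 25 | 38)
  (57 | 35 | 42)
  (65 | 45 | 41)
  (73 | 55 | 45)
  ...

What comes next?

First coordinate: +8 each step, so 33, 41, 49, 57, 65, 73 → 81.
Second coordinate — +10 each step: 5, 15, 25, 35, 45, 55 → 65.
Third coordinate — alternating steps +4, −1, +4, −1, …: 35, 39, 38, 42, 41, 45 → 44.
Combining the parts gives (81 | 65 | 44).

(81 | 65 | 44)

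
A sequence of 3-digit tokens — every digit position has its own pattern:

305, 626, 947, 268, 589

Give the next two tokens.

800 then 121

First digit — +3 each step, mod 10: 3, 6, 9, 2, 5 → 8 → 1.
Second digit: +2 each step, mod 10, so 0, 2, 4, 6, 8 → 0 → 2.
Third digit — +1 each step, mod 10: 5, 6, 7, 8, 9 → 0 → 1.
Putting the parts together: 800 and then 121.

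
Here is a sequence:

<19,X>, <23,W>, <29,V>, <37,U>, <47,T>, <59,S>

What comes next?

<73,R>

For the first component, differences are 4, 6, 8, … (increasing by 2 each time): 19, 23, 29, 37, 47, 59 → 73.
Letter — letters move back 1 place in the alphabet: X, W, V, U, T, S → R.
Combining the parts gives <73,R>.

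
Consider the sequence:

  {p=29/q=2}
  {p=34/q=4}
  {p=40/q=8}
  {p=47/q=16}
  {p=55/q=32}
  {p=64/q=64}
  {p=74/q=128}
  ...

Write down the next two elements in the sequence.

{p=85/q=256}, {p=97/q=512}

For the p, differences are 5, 6, 7, … (increasing by 1 each time): 29, 34, 40, 47, 55, 64, 74 → 85 → 97.
Q — ×2 each step: 2, 4, 8, 16, 32, 64, 128 → 256 → 512.
Putting the parts together: {p=85/q=256} and then {p=97/q=512}.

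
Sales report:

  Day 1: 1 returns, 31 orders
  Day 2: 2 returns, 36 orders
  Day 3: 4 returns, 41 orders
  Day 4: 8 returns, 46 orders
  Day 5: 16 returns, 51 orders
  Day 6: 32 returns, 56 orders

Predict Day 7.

64 returns, 61 orders

Returns goes 1, 2, 4, 8, 16, 32 → 64 (×2 each step).
Orders: +5 each step; 31, 36, 41, 46, 51, 56 → 61.
Putting it together: 64 returns, 61 orders.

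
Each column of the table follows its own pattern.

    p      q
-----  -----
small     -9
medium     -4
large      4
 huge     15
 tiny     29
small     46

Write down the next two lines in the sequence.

For the column p, repeats small → medium → large → huge → tiny: small, medium, large, huge, tiny, small → medium → large.
Column q: differences are 5, 8, 11, … (increasing by 3 each time), so -9, -4, 4, 15, 29, 46 → 66 → 89.
Putting the parts together: medium  66 and then large  89.

medium  66; large  89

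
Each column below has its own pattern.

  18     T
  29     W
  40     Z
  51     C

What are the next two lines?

For the first component, +11 each step: 18, 29, 40, 51 → 62 → 73.
Letter — letters move forward 3 places in the alphabet, wrapping Z→A: T, W, Z, C → F → I.
So the next two lines are 62  F and 73  I.

62  F; 73  I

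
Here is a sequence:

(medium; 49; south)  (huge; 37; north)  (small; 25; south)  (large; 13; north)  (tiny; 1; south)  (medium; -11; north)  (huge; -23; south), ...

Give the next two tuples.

(small; -35; north), (large; -47; south)

Size: medium, huge, small, large, tiny, medium, huge → small → large (repeats medium → huge → small → large → tiny).
Second component: −12 each step; 49, 37, 25, 13, 1, -11, -23 → -35 → -47.
Direction: alternates south ↔ north, so south, north, south, north, south, north, south → north → south.
So the next two tuples are (small; -35; north) and (large; -47; south).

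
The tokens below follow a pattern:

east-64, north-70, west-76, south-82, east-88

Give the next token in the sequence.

north-94

Direction: repeats east → north → west → south, so east, north, west, south, east → north.
Second component: +6 each step, so 64, 70, 76, 82, 88 → 94.
Putting it together: north-94.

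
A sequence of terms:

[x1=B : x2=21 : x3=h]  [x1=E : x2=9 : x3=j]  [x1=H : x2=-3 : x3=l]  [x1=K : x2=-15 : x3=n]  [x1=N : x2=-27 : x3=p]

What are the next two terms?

[x1=Q : x2=-39 : x3=r], [x1=T : x2=-51 : x3=t]

X1 — letters move forward 3 places in the alphabet: B, E, H, K, N → Q → T.
X2: 21, 9, -3, -15, -27 → -39 → -51 (−12 each step).
X3 — letters move forward 2 places in the alphabet: h, j, l, n, p → r → t.
So the next two terms are [x1=Q : x2=-39 : x3=r] and [x1=T : x2=-51 : x3=t].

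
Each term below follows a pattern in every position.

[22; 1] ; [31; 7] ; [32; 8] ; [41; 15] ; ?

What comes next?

[42; 23]

First slot: alternating steps +9, +1, +9, +1, …, so 22, 31, 32, 41 → 42.
Second slot goes 1, 7, 8, 15 → 23 (each term is the sum of the two before it).
Putting it together: [42; 23].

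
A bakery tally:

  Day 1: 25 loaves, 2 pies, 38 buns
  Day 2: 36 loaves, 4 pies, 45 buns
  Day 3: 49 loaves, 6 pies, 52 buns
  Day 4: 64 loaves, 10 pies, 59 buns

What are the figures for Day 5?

81 loaves, 16 pies, 66 buns

For the loaves, perfect squares: 5², 6², 7², …: 25, 36, 49, 64 → 81.
Pies: each term is the sum of the two before it; 2, 4, 6, 10 → 16.
Buns: 38, 45, 52, 59 → 66 (+7 each step).
So the next row is 81 loaves, 16 pies, 66 buns.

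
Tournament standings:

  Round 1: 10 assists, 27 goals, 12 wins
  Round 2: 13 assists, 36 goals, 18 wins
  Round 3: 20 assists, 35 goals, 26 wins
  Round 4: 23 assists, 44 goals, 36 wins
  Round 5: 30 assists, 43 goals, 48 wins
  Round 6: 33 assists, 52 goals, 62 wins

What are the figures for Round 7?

40 assists, 51 goals, 78 wins

Assists — alternating steps +3, +7, +3, +7, …: 10, 13, 20, 23, 30, 33 → 40.
For the goals, alternating steps +9, −1, +9, −1, …: 27, 36, 35, 44, 43, 52 → 51.
Wins: 12, 18, 26, 36, 48, 62 → 78 (differences are 6, 8, 10, … (increasing by 2 each time)).
So the next row is 40 assists, 51 goals, 78 wins.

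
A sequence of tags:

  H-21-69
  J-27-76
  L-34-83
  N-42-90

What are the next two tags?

Letter: H, J, L, N → P → R (letters move forward 2 places in the alphabet).
Second component goes 21, 27, 34, 42 → 51 → 61 (differences are 6, 7, 8, … (increasing by 1 each time)).
Third component: 69, 76, 83, 90 → 97 → 104 (+7 each step).
Putting the parts together: P-51-97 and then R-61-104.

P-51-97 then R-61-104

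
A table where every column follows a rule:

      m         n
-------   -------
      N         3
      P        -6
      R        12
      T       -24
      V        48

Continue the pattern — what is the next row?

Column m — letters move forward 2 places in the alphabet: N, P, R, T, V → X.
Column n goes 3, -6, 12, -24, 48 → -96 (×(-2) each step).
Combining the parts gives X  -96.

X  -96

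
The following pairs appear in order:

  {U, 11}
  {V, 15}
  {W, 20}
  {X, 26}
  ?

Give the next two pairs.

Letter: letters move forward 1 place in the alphabet; U, V, W, X → Y → Z.
For the second component, differences are 4, 5, 6, … (increasing by 1 each time): 11, 15, 20, 26 → 33 → 41.
So the next two pairs are {Y, 33} and {Z, 41}.

{Y, 33}, {Z, 41}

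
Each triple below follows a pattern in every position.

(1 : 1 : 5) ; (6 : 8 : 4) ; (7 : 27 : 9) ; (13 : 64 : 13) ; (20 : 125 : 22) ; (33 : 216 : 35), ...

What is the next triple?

(53 : 343 : 57)

For the first coordinate, each term is the sum of the two before it: 1, 6, 7, 13, 20, 33 → 53.
Second coordinate: 1, 8, 27, 64, 125, 216 → 343 (perfect cubes: 1³, 2³, 3³, …).
Third coordinate: each term is the sum of the two before it; 5, 4, 9, 13, 22, 35 → 57.
So the next triple is (53 : 343 : 57).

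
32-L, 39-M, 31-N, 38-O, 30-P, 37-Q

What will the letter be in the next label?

R

First component goes 32, 39, 31, 38, 30, 37 → 29 (alternating steps +7, −8, +7, −8, …).
Letter: L, M, N, O, P, Q → R (letters move forward 1 place in the alphabet).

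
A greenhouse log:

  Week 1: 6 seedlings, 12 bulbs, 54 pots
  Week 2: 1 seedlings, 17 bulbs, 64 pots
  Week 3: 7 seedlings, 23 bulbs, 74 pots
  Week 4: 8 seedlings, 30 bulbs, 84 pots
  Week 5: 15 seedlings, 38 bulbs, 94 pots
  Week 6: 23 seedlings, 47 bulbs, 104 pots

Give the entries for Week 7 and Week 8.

Seedlings: each term is the sum of the two before it; 6, 1, 7, 8, 15, 23 → 38 → 61.
Bulbs: 12, 17, 23, 30, 38, 47 → 57 → 68 (differences are 5, 6, 7, … (increasing by 1 each time)).
Pots — +10 each step: 54, 64, 74, 84, 94, 104 → 114 → 124.
Putting the parts together: 38 seedlings, 57 bulbs, 114 pots and then 61 seedlings, 68 bulbs, 124 pots.

38 seedlings, 57 bulbs, 114 pots; 61 seedlings, 68 bulbs, 124 pots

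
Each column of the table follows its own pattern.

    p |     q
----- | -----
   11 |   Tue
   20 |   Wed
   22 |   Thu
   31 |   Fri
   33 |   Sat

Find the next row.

42  Sun

Column p: alternating steps +9, +2, +9, +2, …; 11, 20, 22, 31, 33 → 42.
For the column q, runs through the weekdays Mon→Sun: Tue, Wed, Thu, Fri, Sat → Sun.
Putting it together: 42  Sun.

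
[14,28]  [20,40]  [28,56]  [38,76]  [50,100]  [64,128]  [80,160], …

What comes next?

[98,196]

First value: differences are 6, 8, 10, … (increasing by 2 each time); 14, 20, 28, 38, 50, 64, 80 → 98.
Second value — always 2 × the first value: 28, 40, 56, 76, 100, 128, 160 → 196.
So the next term is [98,196].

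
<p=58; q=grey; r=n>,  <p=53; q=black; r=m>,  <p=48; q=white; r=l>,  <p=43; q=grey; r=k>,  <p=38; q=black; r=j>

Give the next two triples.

For the p, −5 each step: 58, 53, 48, 43, 38 → 33 → 28.
Q: repeats grey → black → white, so grey, black, white, grey, black → white → grey.
R: letters move back 1 place in the alphabet; n, m, l, k, j → i → h.
Putting the parts together: <p=33; q=white; r=i> and then <p=28; q=grey; r=h>.

<p=33; q=white; r=i>, <p=28; q=grey; r=h>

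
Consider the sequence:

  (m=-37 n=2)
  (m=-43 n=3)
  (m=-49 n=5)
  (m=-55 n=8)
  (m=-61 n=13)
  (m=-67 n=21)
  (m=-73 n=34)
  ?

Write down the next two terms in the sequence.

M: −6 each step; -37, -43, -49, -55, -61, -67, -73 → -79 → -85.
N: 2, 3, 5, 8, 13, 21, 34 → 55 → 89 (each term is the sum of the two before it).
Putting the parts together: (m=-79 n=55) and then (m=-85 n=89).

(m=-79 n=55), (m=-85 n=89)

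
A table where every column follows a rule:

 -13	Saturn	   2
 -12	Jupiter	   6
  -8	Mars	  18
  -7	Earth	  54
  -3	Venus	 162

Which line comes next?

For the first component, alternating steps +1, +4, +1, +4, …: -13, -12, -8, -7, -3 → -2.
Planet: Saturn, Jupiter, Mars, Earth, Venus → Mercury (runs backward through the planets Mercury→Neptune).
Third component: ×3 each step; 2, 6, 18, 54, 162 → 486.
Combining the parts gives -2  Mercury  486.

-2  Mercury  486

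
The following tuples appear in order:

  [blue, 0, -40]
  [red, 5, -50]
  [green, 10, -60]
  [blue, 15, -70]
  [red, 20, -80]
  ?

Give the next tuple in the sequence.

Colour: repeats blue → red → green; blue, red, green, blue, red → green.
Second coordinate: 0, 5, 10, 15, 20 → 25 (+5 each step).
Third coordinate goes -40, -50, -60, -70, -80 → -90 (−10 each step).
Putting it together: [green, 25, -90].

[green, 25, -90]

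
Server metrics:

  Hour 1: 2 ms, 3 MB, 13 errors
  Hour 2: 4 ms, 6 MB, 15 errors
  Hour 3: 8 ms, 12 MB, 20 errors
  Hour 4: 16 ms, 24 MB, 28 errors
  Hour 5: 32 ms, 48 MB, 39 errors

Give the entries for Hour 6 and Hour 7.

Ms goes 2, 4, 8, 16, 32 → 64 → 128 (×2 each step).
MB: ×2 each step; 3, 6, 12, 24, 48 → 96 → 192.
Errors — differences are 2, 5, 8, … (increasing by 3 each time): 13, 15, 20, 28, 39 → 53 → 70.
So the next two lines are 64 ms, 96 MB, 53 errors and 128 ms, 192 MB, 70 errors.

64 ms, 96 MB, 53 errors; 128 ms, 192 MB, 70 errors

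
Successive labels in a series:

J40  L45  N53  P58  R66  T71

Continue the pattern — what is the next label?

V79

Letter goes J, L, N, P, R, T → V (letters move forward 2 places in the alphabet).
Second component: alternating steps +5, +8, +5, +8, …; 40, 45, 53, 58, 66, 71 → 79.
Combining the parts gives V79.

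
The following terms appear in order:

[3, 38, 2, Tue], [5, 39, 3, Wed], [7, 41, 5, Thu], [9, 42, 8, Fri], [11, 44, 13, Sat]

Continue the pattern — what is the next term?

First entry goes 3, 5, 7, 9, 11 → 13 (+2 each step).
Second entry — alternating steps +1, +2, +1, +2, …: 38, 39, 41, 42, 44 → 45.
Third entry: 2, 3, 5, 8, 13 → 21 (each term is the sum of the two before it).
Day: Tue, Wed, Thu, Fri, Sat → Sun (runs through the weekdays Mon→Sun).
Combining the parts gives [13, 45, 21, Sun].

[13, 45, 21, Sun]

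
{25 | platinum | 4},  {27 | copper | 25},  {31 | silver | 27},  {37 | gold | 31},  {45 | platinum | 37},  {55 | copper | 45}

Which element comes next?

{67 | silver | 55}

First entry goes 25, 27, 31, 37, 45, 55 → 67 (differences are 2, 4, 6, … (increasing by 2 each time)).
For the metal, repeats platinum → copper → silver → gold: platinum, copper, silver, gold, platinum, copper → silver.
Third entry: always the previous value of the first entry, so 4, 25, 27, 31, 37, 45 → 55.
So the next element is {67 | silver | 55}.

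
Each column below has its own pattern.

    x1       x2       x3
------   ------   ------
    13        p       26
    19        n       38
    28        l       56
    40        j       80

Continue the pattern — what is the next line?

Column x1: differences are 6, 9, 12, … (increasing by 3 each time), so 13, 19, 28, 40 → 55.
Column x2 — letters move back 2 places in the alphabet: p, n, l, j → h.
Column x3 goes 26, 38, 56, 80 → 110 (always 2 × the column x1).
Combining the parts gives 55  h  110.

55  h  110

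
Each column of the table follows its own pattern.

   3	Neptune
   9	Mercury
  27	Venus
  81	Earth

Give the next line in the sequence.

243  Mars

First component: ×3 each step, so 3, 9, 27, 81 → 243.
For the planet, runs through the planets Mercury→Neptune: Neptune, Mercury, Venus, Earth → Mars.
So the next line is 243  Mars.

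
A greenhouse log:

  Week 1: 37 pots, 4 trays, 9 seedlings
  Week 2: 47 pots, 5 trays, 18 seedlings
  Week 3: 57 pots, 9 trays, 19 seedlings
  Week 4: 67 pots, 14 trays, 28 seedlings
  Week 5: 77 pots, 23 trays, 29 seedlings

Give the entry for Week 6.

Pots: +10 each step, so 37, 47, 57, 67, 77 → 87.
Trays — each term is the sum of the two before it: 4, 5, 9, 14, 23 → 37.
For the seedlings, alternating steps +9, +1, +9, +1, …: 9, 18, 19, 28, 29 → 38.
So the next line is 87 pots, 37 trays, 38 seedlings.

87 pots, 37 trays, 38 seedlings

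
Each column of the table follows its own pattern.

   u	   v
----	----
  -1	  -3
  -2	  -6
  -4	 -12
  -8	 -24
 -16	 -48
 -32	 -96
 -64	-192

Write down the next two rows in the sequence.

-128  -384; -256  -768

Column u: -1, -2, -4, -8, -16, -32, -64 → -128 → -256 (×2 each step).
For the column v, always 3 × the column u: -3, -6, -12, -24, -48, -96, -192 → -384 → -768.
So the next two rows are -128  -384 and -256  -768.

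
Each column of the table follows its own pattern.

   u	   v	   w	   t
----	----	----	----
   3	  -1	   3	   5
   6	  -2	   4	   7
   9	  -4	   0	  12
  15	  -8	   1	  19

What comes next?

24  -16  -3  31

Column u: each term is the sum of the two before it; 3, 6, 9, 15 → 24.
Column v goes -1, -2, -4, -8 → -16 (×2 each step).
Column w goes 3, 4, 0, 1 → -3 (alternating steps +1, −4, +1, −4, …).
Column t goes 5, 7, 12, 19 → 31 (each term is the sum of the two before it).
Putting it together: 24  -16  -3  31.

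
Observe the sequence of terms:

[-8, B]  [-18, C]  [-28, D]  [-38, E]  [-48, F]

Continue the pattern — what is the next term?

For the first slot, −10 each step: -8, -18, -28, -38, -48 → -58.
Letter goes B, C, D, E, F → G (letters move forward 1 place in the alphabet).
Combining the parts gives [-58, G].

[-58, G]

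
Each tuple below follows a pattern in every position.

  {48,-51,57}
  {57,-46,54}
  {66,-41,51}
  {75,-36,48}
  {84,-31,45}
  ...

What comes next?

{93,-26,42}

First component: +9 each step; 48, 57, 66, 75, 84 → 93.
Second component: +5 each step; -51, -46, -41, -36, -31 → -26.
Third component: −3 each step, so 57, 54, 51, 48, 45 → 42.
Combining the parts gives {93,-26,42}.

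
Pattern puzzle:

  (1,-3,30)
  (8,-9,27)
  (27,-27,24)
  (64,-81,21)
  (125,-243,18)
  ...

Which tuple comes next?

(216,-729,15)

First component — perfect cubes: 1³, 2³, 3³, …: 1, 8, 27, 64, 125 → 216.
Second component: ×3 each step; -3, -9, -27, -81, -243 → -729.
Third component goes 30, 27, 24, 21, 18 → 15 (−3 each step).
So the next tuple is (216,-729,15).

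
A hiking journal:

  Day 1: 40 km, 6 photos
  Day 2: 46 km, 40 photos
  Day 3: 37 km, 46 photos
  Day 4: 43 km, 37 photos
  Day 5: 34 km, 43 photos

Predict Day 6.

Km: 40, 46, 37, 43, 34 → 40 (alternating steps +6, −9, +6, −9, …).
Photos — always the previous value of the km: 6, 40, 46, 37, 43 → 34.
Putting it together: 40 km, 34 photos.

40 km, 34 photos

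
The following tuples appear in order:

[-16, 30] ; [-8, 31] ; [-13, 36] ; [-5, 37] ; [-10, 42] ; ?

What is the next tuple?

[-2, 43]

First part: alternating steps +8, −5, +8, −5, …; -16, -8, -13, -5, -10 → -2.
Second part: alternating steps +1, +5, +1, +5, …; 30, 31, 36, 37, 42 → 43.
Combining the parts gives [-2, 43].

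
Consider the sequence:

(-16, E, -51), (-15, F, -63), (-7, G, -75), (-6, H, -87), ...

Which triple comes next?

First slot: -16, -15, -7, -6 → 2 (alternating steps +1, +8, +1, +8, …).
Letter — letters move forward 1 place in the alphabet: E, F, G, H → I.
Third slot goes -51, -63, -75, -87 → -99 (−12 each step).
So the next triple is (2, I, -99).

(2, I, -99)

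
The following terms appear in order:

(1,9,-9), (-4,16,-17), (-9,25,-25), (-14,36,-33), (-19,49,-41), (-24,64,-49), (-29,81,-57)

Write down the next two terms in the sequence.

First entry: −5 each step; 1, -4, -9, -14, -19, -24, -29 → -34 → -39.
Second entry — perfect squares: 3², 4², 5², …: 9, 16, 25, 36, 49, 64, 81 → 100 → 121.
Third entry goes -9, -17, -25, -33, -41, -49, -57 → -65 → -73 (−8 each step).
Putting the parts together: (-34,100,-65) and then (-39,121,-73).

(-34,100,-65), (-39,121,-73)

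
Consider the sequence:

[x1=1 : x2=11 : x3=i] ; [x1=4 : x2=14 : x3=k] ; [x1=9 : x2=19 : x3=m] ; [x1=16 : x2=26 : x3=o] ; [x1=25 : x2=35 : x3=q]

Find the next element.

X1: perfect squares: 1², 2², 3², …, so 1, 4, 9, 16, 25 → 36.
X2 — always 10 more than the x1: 11, 14, 19, 26, 35 → 46.
X3 — letters move forward 2 places in the alphabet: i, k, m, o, q → s.
So the next element is [x1=36 : x2=46 : x3=s].

[x1=36 : x2=46 : x3=s]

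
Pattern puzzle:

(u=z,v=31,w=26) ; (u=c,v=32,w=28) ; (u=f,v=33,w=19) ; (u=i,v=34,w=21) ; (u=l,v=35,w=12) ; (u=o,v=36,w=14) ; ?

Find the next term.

(u=r,v=37,w=5)

U: z, c, f, i, l, o → r (letters move forward 3 places in the alphabet, wrapping Z→A).
V — +1 each step: 31, 32, 33, 34, 35, 36 → 37.
W goes 26, 28, 19, 21, 12, 14 → 5 (alternating steps +2, −9, +2, −9, …).
Putting it together: (u=r,v=37,w=5).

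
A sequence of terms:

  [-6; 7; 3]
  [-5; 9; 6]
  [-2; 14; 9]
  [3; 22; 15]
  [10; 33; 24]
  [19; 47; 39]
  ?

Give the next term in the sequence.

First component — differences are 1, 3, 5, … (increasing by 2 each time): -6, -5, -2, 3, 10, 19 → 30.
Second component: differences are 2, 5, 8, … (increasing by 3 each time), so 7, 9, 14, 22, 33, 47 → 64.
Third component: each term is the sum of the two before it; 3, 6, 9, 15, 24, 39 → 63.
Putting it together: [30; 64; 63].

[30; 64; 63]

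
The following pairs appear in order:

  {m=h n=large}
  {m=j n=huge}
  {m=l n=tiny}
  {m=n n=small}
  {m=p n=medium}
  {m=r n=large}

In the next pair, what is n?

huge

N — repeats large → huge → tiny → small → medium: large, huge, tiny, small, medium, large → huge.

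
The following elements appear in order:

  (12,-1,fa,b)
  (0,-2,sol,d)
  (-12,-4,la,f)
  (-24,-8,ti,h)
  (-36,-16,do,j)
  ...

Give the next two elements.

First entry — −12 each step: 12, 0, -12, -24, -36 → -48 → -60.
For the second entry, ×2 each step: -1, -2, -4, -8, -16 → -32 → -64.
For the note, runs through the solfège scale do→ti: fa, sol, la, ti, do → re → mi.
Letter goes b, d, f, h, j → l → n (letters move forward 2 places in the alphabet).
Putting the parts together: (-48,-32,re,l) and then (-60,-64,mi,n).

(-48,-32,re,l), (-60,-64,mi,n)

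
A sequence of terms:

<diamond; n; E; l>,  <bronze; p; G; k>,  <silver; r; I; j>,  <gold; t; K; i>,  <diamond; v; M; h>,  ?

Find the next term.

Rank — repeats diamond → bronze → silver → gold: diamond, bronze, silver, gold, diamond → bronze.
First letter: n, p, r, t, v → x (letters move forward 2 places in the alphabet).
Second letter: letters move forward 2 places in the alphabet; E, G, I, K, M → O.
Third letter goes l, k, j, i, h → g (letters move back 1 place in the alphabet).
Putting it together: <bronze; x; O; g>.

<bronze; x; O; g>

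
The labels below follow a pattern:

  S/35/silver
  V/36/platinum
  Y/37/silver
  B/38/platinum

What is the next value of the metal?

silver

Letter: letters move forward 3 places in the alphabet, wrapping Z→A, so S, V, Y, B → E.
Second component — +1 each step: 35, 36, 37, 38 → 39.
Metal: alternates silver ↔ platinum, so silver, platinum, silver, platinum → silver.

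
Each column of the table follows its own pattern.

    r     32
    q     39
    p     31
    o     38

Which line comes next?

n  30

For the letter, letters move back 1 place in the alphabet: r, q, p, o → n.
Second component: 32, 39, 31, 38 → 30 (alternating steps +7, −8, +7, −8, …).
So the next line is n  30.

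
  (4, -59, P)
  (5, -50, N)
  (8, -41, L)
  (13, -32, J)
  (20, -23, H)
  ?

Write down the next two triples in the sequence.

(29, -14, F), (40, -5, D)

First value goes 4, 5, 8, 13, 20 → 29 → 40 (differences are 1, 3, 5, … (increasing by 2 each time)).
For the second value, +9 each step: -59, -50, -41, -32, -23 → -14 → -5.
Letter — letters move back 2 places in the alphabet: P, N, L, J, H → F → D.
So the next two triples are (29, -14, F) and (40, -5, D).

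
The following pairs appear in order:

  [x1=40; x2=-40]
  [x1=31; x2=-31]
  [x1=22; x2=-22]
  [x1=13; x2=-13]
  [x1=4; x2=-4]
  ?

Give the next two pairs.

[x1=-5; x2=5], [x1=-14; x2=14]

X1 goes 40, 31, 22, 13, 4 → -5 → -14 (−9 each step).
X2 goes -40, -31, -22, -13, -4 → 5 → 14 (always the negative of the x1).
So the next two pairs are [x1=-5; x2=5] and [x1=-14; x2=14].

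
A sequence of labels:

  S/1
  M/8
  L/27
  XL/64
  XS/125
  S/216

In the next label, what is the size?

Size: repeats S → M → L → XL → XS, so S, M, L, XL, XS, S → M.
Second component: 1, 8, 27, 64, 125, 216 → 343 (perfect cubes: 1³, 2³, 3³, …).

M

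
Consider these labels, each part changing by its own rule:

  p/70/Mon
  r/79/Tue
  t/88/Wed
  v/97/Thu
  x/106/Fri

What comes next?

Letter: letters move forward 2 places in the alphabet, so p, r, t, v, x → z.
Second component goes 70, 79, 88, 97, 106 → 115 (+9 each step).
For the day, runs through the weekdays Mon→Sun: Mon, Tue, Wed, Thu, Fri → Sat.
So the next label is z/115/Sat.

z/115/Sat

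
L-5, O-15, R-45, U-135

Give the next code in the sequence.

X-405

Letter: letters move forward 3 places in the alphabet, so L, O, R, U → X.
Second component — ×3 each step: 5, 15, 45, 135 → 405.
Combining the parts gives X-405.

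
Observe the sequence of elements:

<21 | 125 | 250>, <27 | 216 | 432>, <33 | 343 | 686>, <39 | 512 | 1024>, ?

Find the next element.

First value: +6 each step, so 21, 27, 33, 39 → 45.
Second value goes 125, 216, 343, 512 → 729 (perfect cubes: 5³, 6³, 7³, …).
Third value: 250, 432, 686, 1024 → 1458 (always 2 × the second value).
Putting it together: <45 | 729 | 1458>.

<45 | 729 | 1458>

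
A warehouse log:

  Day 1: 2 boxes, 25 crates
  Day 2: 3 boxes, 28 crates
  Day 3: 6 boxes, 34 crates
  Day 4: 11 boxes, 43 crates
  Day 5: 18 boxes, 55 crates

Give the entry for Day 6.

27 boxes, 70 crates

Boxes: 2, 3, 6, 11, 18 → 27 (differences are 1, 3, 5, … (increasing by 2 each time)).
Crates goes 25, 28, 34, 43, 55 → 70 (differences are 3, 6, 9, … (increasing by 3 each time)).
So the next row is 27 boxes, 70 crates.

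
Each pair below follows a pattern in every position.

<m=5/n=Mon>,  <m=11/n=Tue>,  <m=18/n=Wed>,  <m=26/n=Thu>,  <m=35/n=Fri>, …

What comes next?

<m=45/n=Sat>

M: 5, 11, 18, 26, 35 → 45 (differences are 6, 7, 8, … (increasing by 1 each time)).
N: runs through the weekdays Mon→Sun; Mon, Tue, Wed, Thu, Fri → Sat.
Putting it together: <m=45/n=Sat>.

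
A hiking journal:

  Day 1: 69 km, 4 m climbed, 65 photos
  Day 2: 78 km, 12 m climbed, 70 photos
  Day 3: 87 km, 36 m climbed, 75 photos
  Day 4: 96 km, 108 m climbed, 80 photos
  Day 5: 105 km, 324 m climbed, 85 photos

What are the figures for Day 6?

Km: 69, 78, 87, 96, 105 → 114 (+9 each step).
M climbed goes 4, 12, 36, 108, 324 → 972 (×3 each step).
Photos: 65, 70, 75, 80, 85 → 90 (+5 each step).
Combining the parts gives 114 km, 972 m climbed, 90 photos.

114 km, 972 m climbed, 90 photos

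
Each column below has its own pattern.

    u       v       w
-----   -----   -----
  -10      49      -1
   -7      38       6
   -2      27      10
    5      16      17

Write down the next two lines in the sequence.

Column u: differences are 3, 5, 7, … (increasing by 2 each time), so -10, -7, -2, 5 → 14 → 25.
Column v: −11 each step; 49, 38, 27, 16 → 5 → -6.
Column w: -1, 6, 10, 17 → 21 → 28 (alternating steps +7, +4, +7, +4, …).
Putting the parts together: 14  5  21 and then 25  -6  28.

14  5  21; 25  -6  28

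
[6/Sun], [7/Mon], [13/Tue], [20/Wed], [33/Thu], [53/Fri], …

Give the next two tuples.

[86/Sat], [139/Sun]

First value — each term is the sum of the two before it: 6, 7, 13, 20, 33, 53 → 86 → 139.
Day: runs through the weekdays Mon→Sun; Sun, Mon, Tue, Wed, Thu, Fri → Sat → Sun.
Putting the parts together: [86/Sat] and then [139/Sun].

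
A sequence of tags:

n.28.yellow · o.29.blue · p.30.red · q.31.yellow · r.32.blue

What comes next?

s.33.red

Letter: letters move forward 1 place in the alphabet, so n, o, p, q, r → s.
For the second component, +1 each step: 28, 29, 30, 31, 32 → 33.
Colour: repeats yellow → blue → red, so yellow, blue, red, yellow, blue → red.
So the next tag is s.33.red.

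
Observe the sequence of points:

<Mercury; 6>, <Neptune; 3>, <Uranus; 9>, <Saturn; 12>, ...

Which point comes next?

Planet: runs backward through the planets Mercury→Neptune; Mercury, Neptune, Uranus, Saturn → Jupiter.
Second entry: each term is the sum of the two before it, so 6, 3, 9, 12 → 21.
So the next point is <Jupiter; 21>.

<Jupiter; 21>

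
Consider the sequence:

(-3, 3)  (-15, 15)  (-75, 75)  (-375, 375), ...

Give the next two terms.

First slot: -3, -15, -75, -375 → -1875 → -9375 (×5 each step).
Second slot: always the negative of the first slot; 3, 15, 75, 375 → 1875 → 9375.
So the next two terms are (-1875, 1875) and (-9375, 9375).

(-1875, 1875), (-9375, 9375)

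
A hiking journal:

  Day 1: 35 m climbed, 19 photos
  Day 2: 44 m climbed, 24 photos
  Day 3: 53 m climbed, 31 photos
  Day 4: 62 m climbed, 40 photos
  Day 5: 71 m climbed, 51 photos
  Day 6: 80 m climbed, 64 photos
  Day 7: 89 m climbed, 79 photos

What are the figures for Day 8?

M climbed: +9 each step; 35, 44, 53, 62, 71, 80, 89 → 98.
For the photos, differences are 5, 7, 9, … (increasing by 2 each time): 19, 24, 31, 40, 51, 64, 79 → 96.
Putting it together: 98 m climbed, 96 photos.

98 m climbed, 96 photos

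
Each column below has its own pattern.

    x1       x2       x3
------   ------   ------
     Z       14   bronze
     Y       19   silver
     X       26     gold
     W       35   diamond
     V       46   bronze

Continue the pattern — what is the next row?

Column x1: letters move back 1 place in the alphabet; Z, Y, X, W, V → U.
For the column x2, differences are 5, 7, 9, … (increasing by 2 each time): 14, 19, 26, 35, 46 → 59.
Column x3: bronze, silver, gold, diamond, bronze → silver (repeats bronze → silver → gold → diamond).
Combining the parts gives U  59  silver.

U  59  silver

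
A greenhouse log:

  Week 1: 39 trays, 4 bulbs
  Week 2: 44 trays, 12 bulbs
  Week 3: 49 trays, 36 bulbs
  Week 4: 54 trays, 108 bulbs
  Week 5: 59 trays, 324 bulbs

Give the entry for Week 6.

64 trays, 972 bulbs

Trays goes 39, 44, 49, 54, 59 → 64 (+5 each step).
Bulbs: ×3 each step; 4, 12, 36, 108, 324 → 972.
So the next row is 64 trays, 972 bulbs.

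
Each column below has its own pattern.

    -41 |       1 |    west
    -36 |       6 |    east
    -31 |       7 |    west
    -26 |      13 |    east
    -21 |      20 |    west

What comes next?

-16  33  east

For the first component, +5 each step: -41, -36, -31, -26, -21 → -16.
For the second component, each term is the sum of the two before it: 1, 6, 7, 13, 20 → 33.
Direction — alternates west ↔ east: west, east, west, east, west → east.
Putting it together: -16  33  east.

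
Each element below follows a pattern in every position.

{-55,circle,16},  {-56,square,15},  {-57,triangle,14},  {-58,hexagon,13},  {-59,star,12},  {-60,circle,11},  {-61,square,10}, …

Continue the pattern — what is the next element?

First part: −1 each step; -55, -56, -57, -58, -59, -60, -61 → -62.
Shape — repeats circle → square → triangle → hexagon → star: circle, square, triangle, hexagon, star, circle, square → triangle.
Third part — −1 each step: 16, 15, 14, 13, 12, 11, 10 → 9.
Combining the parts gives {-62,triangle,9}.

{-62,triangle,9}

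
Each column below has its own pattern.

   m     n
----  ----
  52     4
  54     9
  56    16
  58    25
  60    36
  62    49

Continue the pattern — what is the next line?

64  64

Column m — +2 each step: 52, 54, 56, 58, 60, 62 → 64.
Column n — perfect squares: 2², 3², 4², …: 4, 9, 16, 25, 36, 49 → 64.
Putting it together: 64  64.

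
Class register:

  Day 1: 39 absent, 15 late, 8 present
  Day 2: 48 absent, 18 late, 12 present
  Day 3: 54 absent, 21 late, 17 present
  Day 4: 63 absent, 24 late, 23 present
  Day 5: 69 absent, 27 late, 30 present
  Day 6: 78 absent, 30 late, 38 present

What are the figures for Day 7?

For the absent, alternating steps +9, +6, +9, +6, …: 39, 48, 54, 63, 69, 78 → 84.
Late: +3 each step; 15, 18, 21, 24, 27, 30 → 33.
Present: 8, 12, 17, 23, 30, 38 → 47 (differences are 4, 5, 6, … (increasing by 1 each time)).
Combining the parts gives 84 absent, 33 late, 47 present.

84 absent, 33 late, 47 present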